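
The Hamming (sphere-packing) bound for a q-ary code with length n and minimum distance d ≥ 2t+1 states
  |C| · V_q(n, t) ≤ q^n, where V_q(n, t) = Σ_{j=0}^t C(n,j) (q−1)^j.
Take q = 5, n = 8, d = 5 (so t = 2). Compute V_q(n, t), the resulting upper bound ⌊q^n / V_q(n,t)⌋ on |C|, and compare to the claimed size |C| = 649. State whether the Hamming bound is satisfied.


V_q(n, t) = 481, q^n = 390625, Hamming bound = 812, |C| = 649 ≤ bound (satisfied).

Step 1: Compute V_q(n, t) = Σ_{j=0}^2 C(n, j) (q−1)^j.
  j = 0: C(8,0)·(4)^0 = 1·1 = 1.
  j = 1: C(8,1)·(4)^1 = 8·4 = 32.
  j = 2: C(8,2)·(4)^2 = 28·16 = 448.
  V_q(n, t) = 1 + 32 + 448 = 481.
Step 2: q^n = 5^8 = 390625.
Step 3: Hamming bound ⌊q^n / V_q(n,t)⌋ = ⌊390625/481⌋ = 812.
Step 4: Compare |C| = 649 to 812: satisfied.
The claimed |C| lies below the Hamming bound.


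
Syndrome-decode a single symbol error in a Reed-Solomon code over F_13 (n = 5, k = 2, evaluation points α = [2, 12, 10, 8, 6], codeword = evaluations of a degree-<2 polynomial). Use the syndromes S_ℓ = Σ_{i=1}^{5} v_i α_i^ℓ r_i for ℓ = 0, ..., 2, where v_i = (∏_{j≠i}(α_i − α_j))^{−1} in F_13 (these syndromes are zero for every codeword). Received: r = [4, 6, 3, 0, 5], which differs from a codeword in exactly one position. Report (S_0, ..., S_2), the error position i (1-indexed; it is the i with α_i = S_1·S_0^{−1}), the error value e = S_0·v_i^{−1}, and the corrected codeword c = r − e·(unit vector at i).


S = (7, 3, 5), error at position 5, error magnitude e = 8, c = [4, 6, 3, 0, 10].

Step 1: column multipliers v_i = (∏_{j≠i}(α_i − α_j))^{−1} mod 13.
  i = 1 (α = 2): (2−12)(2−10)(2−8)(2−6) = (−10)·(−8)·(−6)·(−4) = 1920 ≡ 9, so v_1 = 9^{−1} = 3 (mod 13).
  i = 2 (α = 12): (12−2)(12−10)(12−8)(12−6) = 10·2·4·6 = 480 ≡ 12, so v_2 = 12^{−1} = 12 (mod 13).
  i = 3 (α = 10): (10−2)(10−12)(10−8)(10−6) = 8·(−2)·2·4 = −128 ≡ 2, so v_3 = 2^{−1} = 7 (mod 13).
  i = 4 (α = 8): (8−2)(8−12)(8−10)(8−6) = 6·(−4)·(−2)·2 = 96 ≡ 5, so v_4 = 5^{−1} = 8 (mod 13).
  i = 5 (α = 6): (6−2)(6−12)(6−10)(6−8) = 4·(−6)·(−4)·(−2) = −192 ≡ 3, so v_5 = 3^{−1} = 9 (mod 13).
  v = [3, 12, 7, 8, 9].
Step 2: syndromes of r = [4, 6, 3, 0, 5] (all sums mod 13).
  S_0 = Σ v_i r_i = 3·4 + 12·6 + 7·3 + 8·0 + 9·5 = 150 ≡ 7.
  S_1 = Σ v_i α_i r_i = 3·2·4 + 12·12·6 + 7·10·3 + 8·8·0 + 9·6·5 = 1368 ≡ 3.
  α_i^2 mod 13 = [4, 1, 9, 12, 10].
  S_2 = Σ v_i α_i^2 r_i = 3·4·4 + 12·1·6 + 7·9·3 + 8·12·0 + 9·10·5 = 759 ≡ 5.
  S = (7, 3, 5) ≠ 0, so r is not a codeword (an error is present).
Step 3: locate the error. For a single error e at position i, S_ℓ = v_i·e·α_i^ℓ, so α_err = S_1/S_0.
  S_0^{−1} = 7^{−1} = 2 (mod 13), so α_err = 3·2 = 6 ≡ 6 = α_5. Error position i = 5.
  Consistency check: S_2/S_1 = 5·9 = 45 ≡ 6 = α_err ✓ (single-error assumption holds).
Step 4: error magnitude e = S_0/v_5 = S_0·∏_{j≠5}(α_5 − α_j) = 7·3 = 21 ≡ 8 (mod 13).
Step 5: correct position 5: c_5 = r_5 − e = 5 − 8 ≡ 10 (mod 13). Hence c = [4, 6, 3, 0, 10].
  Check: interpolating c through the α_i gives m(x) = 1 + 8·x (degree < 2) with m(α_i) = c_i for every i, so c is indeed a codeword.


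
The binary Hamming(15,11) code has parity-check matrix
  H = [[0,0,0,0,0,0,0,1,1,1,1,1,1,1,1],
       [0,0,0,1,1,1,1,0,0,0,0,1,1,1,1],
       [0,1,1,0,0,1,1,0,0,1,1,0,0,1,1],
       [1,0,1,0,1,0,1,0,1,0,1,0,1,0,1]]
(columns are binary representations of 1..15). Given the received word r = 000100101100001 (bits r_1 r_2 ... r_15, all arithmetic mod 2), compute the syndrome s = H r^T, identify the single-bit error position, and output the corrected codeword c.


s = (1, 1, 1, 1)^T, error position = 15, corrected codeword c = 000100101100000

Compute s = H r^T mod 2 one row at a time:
  s_1 = 0 + 1 + 1 + 0 + 0 + 0 + 0 + 1 = 3 ≡ 1 (mod 2).
  s_2 = 1 + 0 + 0 + 1 + 0 + 0 + 0 + 1 = 3 ≡ 1 (mod 2).
  s_3 = 0 + 0 + 0 + 1 + 1 + 0 + 0 + 1 = 3 ≡ 1 (mod 2).
  s_4 = 0 + 0 + 0 + 1 + 1 + 0 + 0 + 1 = 3 ≡ 1 (mod 2).
s = (1, 1, 1, 1)^T — this equals column 15 of H (binary 1111), so error is at position 15.
Correct: flip bit 15 of r = 000100101100001 to get c = 000100101100000.


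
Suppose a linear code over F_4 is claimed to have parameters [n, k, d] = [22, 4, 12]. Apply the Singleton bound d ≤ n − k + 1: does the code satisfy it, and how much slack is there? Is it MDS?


Singleton RHS = n − k + 1 = 19, slack = 7, bound satisfied, not MDS.

Singleton bound: d ≤ n − k + 1.
Here n = 22, k = 4, so n − k + 1 = 19.
Given d = 12, check d ≤ 19: YES.
Slack = (n − k + 1) − d = 7.
The code is NOT MDS (slack = 7 > 0).
Description: the claimed parameters are [22, 4, 12]_4; such a code would be non-MDS.


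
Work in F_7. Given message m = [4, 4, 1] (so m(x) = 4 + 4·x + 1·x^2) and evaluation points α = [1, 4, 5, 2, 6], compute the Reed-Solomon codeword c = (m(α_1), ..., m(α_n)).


c = [2, 1, 0, 2, 1]

Message polynomial: m(x) = 4 + 4·x + 1·x^2 (mod 7).
For each evaluation point α_i, compute m(α_i) mod 7:
  α_1 = 1: Horner steps 1 → 5 → 2, so m(1) = 2.
  α_2 = 4: Horner steps 1 → 1 → 1, so m(4) = 1.
  α_3 = 5: Horner steps 1 → 2 → 0, so m(5) = 0.
  α_4 = 2: Horner steps 1 → 6 → 2, so m(2) = 2.
  α_5 = 6: Horner steps 1 → 3 → 1, so m(6) = 1.
Codeword c = [2, 1, 0, 2, 1] ∈ F_7^5.


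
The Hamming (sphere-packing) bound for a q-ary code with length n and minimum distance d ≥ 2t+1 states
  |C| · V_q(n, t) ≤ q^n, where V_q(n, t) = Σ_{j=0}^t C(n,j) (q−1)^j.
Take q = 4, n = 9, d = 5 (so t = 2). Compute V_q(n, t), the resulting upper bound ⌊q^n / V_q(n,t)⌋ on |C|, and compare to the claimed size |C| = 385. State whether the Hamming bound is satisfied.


V_q(n, t) = 352, q^n = 262144, Hamming bound = 744, |C| = 385 ≤ bound (satisfied).

Step 1: Compute V_q(n, t) = Σ_{j=0}^2 C(n, j) (q−1)^j.
  j = 0: C(9,0)·(3)^0 = 1·1 = 1.
  j = 1: C(9,1)·(3)^1 = 9·3 = 27.
  j = 2: C(9,2)·(3)^2 = 36·9 = 324.
  V_q(n, t) = 1 + 27 + 324 = 352.
Step 2: q^n = 4^9 = 262144.
Step 3: Hamming bound ⌊q^n / V_q(n,t)⌋ = ⌊262144/352⌋ = 744.
Step 4: Compare |C| = 385 to 744: satisfied.
The claimed |C| lies below the Hamming bound.


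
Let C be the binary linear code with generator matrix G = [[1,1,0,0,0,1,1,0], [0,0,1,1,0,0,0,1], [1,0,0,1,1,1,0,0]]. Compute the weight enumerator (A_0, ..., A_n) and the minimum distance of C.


Weight distribution: A_0 = 1, A_3 = 1, A_4 = 3, A_5 = 2, A_7 = 1. Minimum distance d = 3.

Enumerate all 2^3 = 8 messages m ∈ F_2^3.
For each, compute codeword c = mG in F_2^8, then tally its weight.
  m = 000 → c = 00000000, weight = 0.
  m = 100 → c = 11000110, weight = 4.
  m = 010 → c = 00110001, weight = 3.
  m = 110 → c = 11110111, weight = 7.
  m = 001 → c = 10011100, weight = 4.
  m = 101 → c = 01011010, weight = 4.
  m = 011 → c = 10101101, weight = 5.
  m = 111 → c = 01101011, weight = 5.
Tally weights:
  weight 0: 1 codewords.
  weight 3: 1 codewords.
  weight 4: 3 codewords.
  weight 5: 2 codewords.
  weight 7: 1 codewords.
Minimum distance d = smallest w > 0 with A_w > 0 = 3.
Sanity: Σ A_w = 8 = 2^3 = 8 ✓.


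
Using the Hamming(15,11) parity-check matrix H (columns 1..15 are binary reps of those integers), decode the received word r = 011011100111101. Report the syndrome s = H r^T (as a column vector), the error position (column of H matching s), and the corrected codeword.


s = (1, 0, 1, 0)^T, error position = 10, corrected codeword c = 011011100011101

Compute s = H r^T mod 2 one row at a time:
  s_1 = 0 + 0 + 1 + 1 + 1 + 1 + 0 + 1 = 5 ≡ 1 (mod 2).
  s_2 = 0 + 1 + 1 + 1 + 1 + 1 + 0 + 1 = 6 ≡ 0 (mod 2).
  s_3 = 1 + 1 + 1 + 1 + 1 + 1 + 0 + 1 = 7 ≡ 1 (mod 2).
  s_4 = 0 + 1 + 1 + 1 + 0 + 1 + 1 + 1 = 6 ≡ 0 (mod 2).
s = (1, 0, 1, 0)^T — this equals column 10 of H (binary 1010), so error is at position 10.
Correct: flip bit 10 of r = 011011100111101 to get c = 011011100011101.


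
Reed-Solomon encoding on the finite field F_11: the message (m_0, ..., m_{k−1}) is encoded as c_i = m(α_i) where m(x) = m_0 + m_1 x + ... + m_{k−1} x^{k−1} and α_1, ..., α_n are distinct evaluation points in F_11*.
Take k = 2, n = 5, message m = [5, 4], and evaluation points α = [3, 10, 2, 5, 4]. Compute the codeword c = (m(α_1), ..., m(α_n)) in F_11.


c = [6, 1, 2, 3, 10]

Message polynomial: m(x) = 5 + 4·x (mod 11).
For each evaluation point α_i, compute m(α_i) mod 11:
  α_1 = 3: Horner steps 4 → 6, so m(3) = 6.
  α_2 = 10: Horner steps 4 → 1, so m(10) = 1.
  α_3 = 2: Horner steps 4 → 2, so m(2) = 2.
  α_4 = 5: Horner steps 4 → 3, so m(5) = 3.
  α_5 = 4: Horner steps 4 → 10, so m(4) = 10.
Codeword c = [6, 1, 2, 3, 10] ∈ F_11^5.


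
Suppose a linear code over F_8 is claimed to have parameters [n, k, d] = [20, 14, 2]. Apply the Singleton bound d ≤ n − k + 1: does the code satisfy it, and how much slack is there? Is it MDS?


Singleton RHS = n − k + 1 = 7, slack = 5, bound satisfied, not MDS.

Singleton bound: d ≤ n − k + 1.
Here n = 20, k = 14, so n − k + 1 = 7.
Given d = 2, check d ≤ 7: YES.
Slack = (n − k + 1) − d = 5.
The code is NOT MDS (slack = 5 > 0).
Description: the claimed parameters are [20, 14, 2]_8; such a code would be non-MDS.


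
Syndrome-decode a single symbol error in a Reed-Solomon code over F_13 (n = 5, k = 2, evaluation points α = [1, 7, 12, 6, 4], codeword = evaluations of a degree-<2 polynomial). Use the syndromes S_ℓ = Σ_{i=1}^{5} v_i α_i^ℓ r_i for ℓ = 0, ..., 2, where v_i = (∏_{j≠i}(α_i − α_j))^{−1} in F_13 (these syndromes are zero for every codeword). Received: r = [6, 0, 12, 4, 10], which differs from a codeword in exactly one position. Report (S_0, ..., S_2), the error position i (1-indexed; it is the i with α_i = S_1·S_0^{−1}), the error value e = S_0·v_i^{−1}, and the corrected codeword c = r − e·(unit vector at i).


S = (12, 6, 3), error at position 2, error magnitude e = 12, c = [6, 1, 12, 4, 10].

Step 1: column multipliers v_i = (∏_{j≠i}(α_i − α_j))^{−1} mod 13.
  i = 1 (α = 1): (1−7)(1−12)(1−6)(1−4) = (−6)·(−11)·(−5)·(−3) = 990 ≡ 2, so v_1 = 2^{−1} = 7 (mod 13).
  i = 2 (α = 7): (7−1)(7−12)(7−6)(7−4) = 6·(−5)·1·3 = −90 ≡ 1, so v_2 = 1^{−1} = 1 (mod 13).
  i = 3 (α = 12): (12−1)(12−7)(12−6)(12−4) = 11·5·6·8 = 2640 ≡ 1, so v_3 = 1^{−1} = 1 (mod 13).
  i = 4 (α = 6): (6−1)(6−7)(6−12)(6−4) = 5·(−1)·(−6)·2 = 60 ≡ 8, so v_4 = 8^{−1} = 5 (mod 13).
  i = 5 (α = 4): (4−1)(4−7)(4−12)(4−6) = 3·(−3)·(−8)·(−2) = −144 ≡ 12, so v_5 = 12^{−1} = 12 (mod 13).
  v = [7, 1, 1, 5, 12].
Step 2: syndromes of r = [6, 0, 12, 4, 10] (all sums mod 13).
  S_0 = Σ v_i r_i = 7·6 + 1·0 + 1·12 + 5·4 + 12·10 = 194 ≡ 12.
  S_1 = Σ v_i α_i r_i = 7·1·6 + 1·7·0 + 1·12·12 + 5·6·4 + 12·4·10 = 786 ≡ 6.
  α_i^2 mod 13 = [1, 10, 1, 10, 3].
  S_2 = Σ v_i α_i^2 r_i = 7·1·6 + 1·10·0 + 1·1·12 + 5·10·4 + 12·3·10 = 614 ≡ 3.
  S = (12, 6, 3) ≠ 0, so r is not a codeword (an error is present).
Step 3: locate the error. For a single error e at position i, S_ℓ = v_i·e·α_i^ℓ, so α_err = S_1/S_0.
  S_0^{−1} = 12^{−1} = 12 (mod 13), so α_err = 6·12 = 72 ≡ 7 = α_2. Error position i = 2.
  Consistency check: S_2/S_1 = 3·11 = 33 ≡ 7 = α_err ✓ (single-error assumption holds).
Step 4: error magnitude e = S_0/v_2 = S_0·∏_{j≠2}(α_2 − α_j) = 12·1 = 12 ≡ 12 (mod 13).
Step 5: correct position 2: c_2 = r_2 − e = 0 − 12 ≡ 1 (mod 13). Hence c = [6, 1, 12, 4, 10].
  Check: interpolating c through the α_i gives m(x) = 9 + 10·x (degree < 2) with m(α_i) = c_i for every i, so c is indeed a codeword.


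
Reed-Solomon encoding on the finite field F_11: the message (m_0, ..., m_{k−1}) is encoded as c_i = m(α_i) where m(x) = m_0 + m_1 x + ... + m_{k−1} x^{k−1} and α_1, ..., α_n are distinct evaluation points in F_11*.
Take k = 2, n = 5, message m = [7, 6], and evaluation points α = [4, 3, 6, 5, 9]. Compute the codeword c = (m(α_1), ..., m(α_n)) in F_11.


c = [9, 3, 10, 4, 6]

Message polynomial: m(x) = 7 + 6·x (mod 11).
For each evaluation point α_i, compute m(α_i) mod 11:
  α_1 = 4: Horner steps 6 → 9, so m(4) = 9.
  α_2 = 3: Horner steps 6 → 3, so m(3) = 3.
  α_3 = 6: Horner steps 6 → 10, so m(6) = 10.
  α_4 = 5: Horner steps 6 → 4, so m(5) = 4.
  α_5 = 9: Horner steps 6 → 6, so m(9) = 6.
Codeword c = [9, 3, 10, 4, 6] ∈ F_11^5.


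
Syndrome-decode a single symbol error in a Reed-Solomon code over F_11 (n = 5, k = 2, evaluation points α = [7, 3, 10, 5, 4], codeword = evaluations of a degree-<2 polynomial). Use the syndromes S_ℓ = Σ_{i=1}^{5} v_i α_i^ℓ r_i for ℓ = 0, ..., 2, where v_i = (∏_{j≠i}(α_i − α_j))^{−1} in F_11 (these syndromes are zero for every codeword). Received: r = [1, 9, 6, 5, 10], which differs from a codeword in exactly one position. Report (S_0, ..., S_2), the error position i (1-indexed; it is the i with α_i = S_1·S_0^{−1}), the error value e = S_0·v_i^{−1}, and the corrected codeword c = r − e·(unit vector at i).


S = (9, 3, 1), error at position 5, error magnitude e = 3, c = [1, 9, 6, 5, 7].

Step 1: column multipliers v_i = (∏_{j≠i}(α_i − α_j))^{−1} mod 11.
  i = 1 (α = 7): (7−3)(7−10)(7−5)(7−4) = 4·(−3)·2·3 = −72 ≡ 5, so v_1 = 5^{−1} = 9 (mod 11).
  i = 2 (α = 3): (3−7)(3−10)(3−5)(3−4) = (−4)·(−7)·(−2)·(−1) = 56 ≡ 1, so v_2 = 1^{−1} = 1 (mod 11).
  i = 3 (α = 10): (10−7)(10−3)(10−5)(10−4) = 3·7·5·6 = 630 ≡ 3, so v_3 = 3^{−1} = 4 (mod 11).
  i = 4 (α = 5): (5−7)(5−3)(5−10)(5−4) = (−2)·2·(−5)·1 = 20 ≡ 9, so v_4 = 9^{−1} = 5 (mod 11).
  i = 5 (α = 4): (4−7)(4−3)(4−10)(4−5) = (−3)·1·(−6)·(−1) = −18 ≡ 4, so v_5 = 4^{−1} = 3 (mod 11).
  v = [9, 1, 4, 5, 3].
Step 2: syndromes of r = [1, 9, 6, 5, 10] (all sums mod 11).
  S_0 = Σ v_i r_i = 9·1 + 1·9 + 4·6 + 5·5 + 3·10 = 97 ≡ 9.
  S_1 = Σ v_i α_i r_i = 9·7·1 + 1·3·9 + 4·10·6 + 5·5·5 + 3·4·10 = 575 ≡ 3.
  α_i^2 mod 11 = [5, 9, 1, 3, 5].
  S_2 = Σ v_i α_i^2 r_i = 9·5·1 + 1·9·9 + 4·1·6 + 5·3·5 + 3·5·10 = 375 ≡ 1.
  S = (9, 3, 1) ≠ 0, so r is not a codeword (an error is present).
Step 3: locate the error. For a single error e at position i, S_ℓ = v_i·e·α_i^ℓ, so α_err = S_1/S_0.
  S_0^{−1} = 9^{−1} = 5 (mod 11), so α_err = 3·5 = 15 ≡ 4 = α_5. Error position i = 5.
  Consistency check: S_2/S_1 = 1·4 = 4 ≡ 4 = α_err ✓ (single-error assumption holds).
Step 4: error magnitude e = S_0/v_5 = S_0·∏_{j≠5}(α_5 − α_j) = 9·4 = 36 ≡ 3 (mod 11).
Step 5: correct position 5: c_5 = r_5 − e = 10 − 3 ≡ 7 (mod 11). Hence c = [1, 9, 6, 5, 7].
  Check: interpolating c through the α_i gives m(x) = 4 + 9·x (degree < 2) with m(α_i) = c_i for every i, so c is indeed a codeword.


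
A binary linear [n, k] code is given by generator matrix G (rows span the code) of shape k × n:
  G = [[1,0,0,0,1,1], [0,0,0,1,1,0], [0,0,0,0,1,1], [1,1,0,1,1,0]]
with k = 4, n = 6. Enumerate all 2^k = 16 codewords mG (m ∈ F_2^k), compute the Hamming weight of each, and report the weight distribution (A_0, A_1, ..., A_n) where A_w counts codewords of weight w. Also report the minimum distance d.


Weight distribution: A_0 = 1, A_1 = 2, A_2 = 4, A_3 = 6, A_4 = 3. Minimum distance d = 1.

Enumerate all 2^4 = 16 messages m ∈ F_2^4.
For each, compute codeword c = mG in F_2^6, then tally its weight.
  m = 0000 → c = 000000, weight = 0.
  m = 1000 → c = 100011, weight = 3.
  m = 0100 → c = 000110, weight = 2.
  m = 1100 → c = 100101, weight = 3.
  m = 0010 → c = 000011, weight = 2.
  m = 1010 → c = 100000, weight = 1.
  m = 0110 → c = 000101, weight = 2.
  m = 1110 → c = 100110, weight = 3.
  m = 0001 → c = 110110, weight = 4.
  m = 1001 → c = 010101, weight = 3.
  m = 0101 → c = 110000, weight = 2.
  m = 1101 → c = 010011, weight = 3.
  m = 0011 → c = 110101, weight = 4.
  m = 1011 → c = 010110, weight = 3.
  m = 0111 → c = 110011, weight = 4.
  m = 1111 → c = 010000, weight = 1.
Tally weights:
  weight 0: 1 codewords.
  weight 1: 2 codewords.
  weight 2: 4 codewords.
  weight 3: 6 codewords.
  weight 4: 3 codewords.
Minimum distance d = smallest w > 0 with A_w > 0 = 1.
Sanity: Σ A_w = 16 = 2^4 = 16 ✓.


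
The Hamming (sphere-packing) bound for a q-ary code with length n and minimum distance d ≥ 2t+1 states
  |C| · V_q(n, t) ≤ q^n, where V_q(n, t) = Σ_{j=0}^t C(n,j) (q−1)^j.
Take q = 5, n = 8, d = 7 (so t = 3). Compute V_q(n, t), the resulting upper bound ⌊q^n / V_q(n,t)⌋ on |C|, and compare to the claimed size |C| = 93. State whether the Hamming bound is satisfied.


V_q(n, t) = 4065, q^n = 390625, Hamming bound = 96, |C| = 93 ≤ bound (satisfied).

Step 1: Compute V_q(n, t) = Σ_{j=0}^3 C(n, j) (q−1)^j.
  j = 0: C(8,0)·(4)^0 = 1·1 = 1.
  j = 1: C(8,1)·(4)^1 = 8·4 = 32.
  j = 2: C(8,2)·(4)^2 = 28·16 = 448.
  j = 3: C(8,3)·(4)^3 = 56·64 = 3584.
  V_q(n, t) = 1 + 32 + 448 + 3584 = 4065.
Step 2: q^n = 5^8 = 390625.
Step 3: Hamming bound ⌊q^n / V_q(n,t)⌋ = ⌊390625/4065⌋ = 96.
Step 4: Compare |C| = 93 to 96: satisfied.
The claimed |C| lies below the Hamming bound.


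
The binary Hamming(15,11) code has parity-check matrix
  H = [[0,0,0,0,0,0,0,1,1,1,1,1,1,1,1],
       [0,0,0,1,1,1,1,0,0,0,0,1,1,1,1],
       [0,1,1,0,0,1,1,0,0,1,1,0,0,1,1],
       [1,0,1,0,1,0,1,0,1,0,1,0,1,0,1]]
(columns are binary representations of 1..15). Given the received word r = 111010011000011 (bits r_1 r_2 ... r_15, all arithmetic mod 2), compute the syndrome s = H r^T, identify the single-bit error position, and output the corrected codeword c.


s = (0, 1, 0, 1)^T, error position = 5, corrected codeword c = 111000011000011

Compute s = H r^T mod 2 one row at a time:
  s_1 = 1 + 1 + 0 + 0 + 0 + 0 + 1 + 1 = 4 ≡ 0 (mod 2).
  s_2 = 0 + 1 + 0 + 0 + 0 + 0 + 1 + 1 = 3 ≡ 1 (mod 2).
  s_3 = 1 + 1 + 0 + 0 + 0 + 0 + 1 + 1 = 4 ≡ 0 (mod 2).
  s_4 = 1 + 1 + 1 + 0 + 1 + 0 + 0 + 1 = 5 ≡ 1 (mod 2).
s = (0, 1, 0, 1)^T — this equals column 5 of H (binary 0101), so error is at position 5.
Correct: flip bit 5 of r = 111010011000011 to get c = 111000011000011.


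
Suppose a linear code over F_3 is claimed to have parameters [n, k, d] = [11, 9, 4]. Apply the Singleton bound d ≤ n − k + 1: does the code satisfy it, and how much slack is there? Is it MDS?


Singleton RHS = n − k + 1 = 3, slack = -1, bound violated (no such code; not MDS).

Singleton bound: d ≤ n − k + 1.
Here n = 11, k = 9, so n − k + 1 = 3.
Given d = 4, check d ≤ 3: NO.
Slack = (n − k + 1) − d = -1.
The slack is negative: d = 4 exceeds n − k + 1 = 3 by 1, so the Singleton bound is violated and no linear [11, 9, 4]_3 code can exist. In particular it is not MDS (MDS requires d = n − k + 1 exactly).
Description: the claimed parameters are [11, 9, 4]_3; such a code would be impossible (violates the Singleton bound).


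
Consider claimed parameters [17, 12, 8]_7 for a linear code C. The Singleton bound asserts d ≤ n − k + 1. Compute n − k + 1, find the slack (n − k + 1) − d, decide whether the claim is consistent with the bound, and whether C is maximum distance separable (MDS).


Singleton RHS = n − k + 1 = 6, slack = -2, bound violated (no such code; not MDS).

Singleton bound: d ≤ n − k + 1.
Here n = 17, k = 12, so n − k + 1 = 6.
Given d = 8, check d ≤ 6: NO.
Slack = (n − k + 1) − d = -2.
The slack is negative: d = 8 exceeds n − k + 1 = 6 by 2, so the Singleton bound is violated and no linear [17, 12, 8]_7 code can exist. In particular it is not MDS (MDS requires d = n − k + 1 exactly).
Description: the claimed parameters are [17, 12, 8]_7; such a code would be impossible (violates the Singleton bound).


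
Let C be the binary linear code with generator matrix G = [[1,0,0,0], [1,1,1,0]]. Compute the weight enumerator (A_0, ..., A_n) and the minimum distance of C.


Weight distribution: A_0 = 1, A_1 = 1, A_2 = 1, A_3 = 1. Minimum distance d = 1.

Enumerate all 2^2 = 4 messages m ∈ F_2^2.
For each, compute codeword c = mG in F_2^4, then tally its weight.
  m = 00 → c = 0000, weight = 0.
  m = 10 → c = 1000, weight = 1.
  m = 01 → c = 1110, weight = 3.
  m = 11 → c = 0110, weight = 2.
Tally weights:
  weight 0: 1 codewords.
  weight 1: 1 codewords.
  weight 2: 1 codewords.
  weight 3: 1 codewords.
Minimum distance d = smallest w > 0 with A_w > 0 = 1.
Sanity: Σ A_w = 4 = 2^2 = 4 ✓.


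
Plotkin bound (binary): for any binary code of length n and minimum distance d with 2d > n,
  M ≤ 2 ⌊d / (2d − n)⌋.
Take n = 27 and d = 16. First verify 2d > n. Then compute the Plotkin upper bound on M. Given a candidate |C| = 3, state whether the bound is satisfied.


Plotkin bound M ≤ 6; given |C| = 3 ≤ bound (satisfied).

Check applicability: 2d = 32, n = 27.
2d − n = 5 > 0, so Plotkin applies.
Compute d/(2d−n) = 16/5 ≈ 3.2000.
⌊d/(2d−n)⌋ = 3.
Plotkin bound: M ≤ 2·3 = 6.
Given |C| = 3, check: satisfied.
This |C| is below the Plotkin bound.


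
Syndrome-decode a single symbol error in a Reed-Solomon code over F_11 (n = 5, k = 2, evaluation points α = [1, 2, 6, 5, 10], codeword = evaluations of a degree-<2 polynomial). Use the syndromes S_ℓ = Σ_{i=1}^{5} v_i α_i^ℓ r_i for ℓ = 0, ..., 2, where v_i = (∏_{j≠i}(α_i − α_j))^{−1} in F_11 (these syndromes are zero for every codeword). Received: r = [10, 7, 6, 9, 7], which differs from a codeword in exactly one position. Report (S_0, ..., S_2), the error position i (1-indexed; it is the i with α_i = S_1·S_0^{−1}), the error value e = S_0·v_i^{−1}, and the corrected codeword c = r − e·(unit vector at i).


S = (9, 2, 9), error at position 5, error magnitude e = 2, c = [10, 7, 6, 9, 5].

Step 1: column multipliers v_i = (∏_{j≠i}(α_i − α_j))^{−1} mod 11.
  i = 1 (α = 1): (1−2)(1−6)(1−5)(1−10) = (−1)·(−5)·(−4)·(−9) = 180 ≡ 4, so v_1 = 4^{−1} = 3 (mod 11).
  i = 2 (α = 2): (2−1)(2−6)(2−5)(2−10) = 1·(−4)·(−3)·(−8) = −96 ≡ 3, so v_2 = 3^{−1} = 4 (mod 11).
  i = 3 (α = 6): (6−1)(6−2)(6−5)(6−10) = 5·4·1·(−4) = −80 ≡ 8, so v_3 = 8^{−1} = 7 (mod 11).
  i = 4 (α = 5): (5−1)(5−2)(5−6)(5−10) = 4·3·(−1)·(−5) = 60 ≡ 5, so v_4 = 5^{−1} = 9 (mod 11).
  i = 5 (α = 10): (10−1)(10−2)(10−6)(10−5) = 9·8·4·5 = 1440 ≡ 10, so v_5 = 10^{−1} = 10 (mod 11).
  v = [3, 4, 7, 9, 10].
Step 2: syndromes of r = [10, 7, 6, 9, 7] (all sums mod 11).
  S_0 = Σ v_i r_i = 3·10 + 4·7 + 7·6 + 9·9 + 10·7 = 251 ≡ 9.
  S_1 = Σ v_i α_i r_i = 3·1·10 + 4·2·7 + 7·6·6 + 9·5·9 + 10·10·7 = 1443 ≡ 2.
  α_i^2 mod 11 = [1, 4, 3, 3, 1].
  S_2 = Σ v_i α_i^2 r_i = 3·1·10 + 4·4·7 + 7·3·6 + 9·3·9 + 10·1·7 = 581 ≡ 9.
  S = (9, 2, 9) ≠ 0, so r is not a codeword (an error is present).
Step 3: locate the error. For a single error e at position i, S_ℓ = v_i·e·α_i^ℓ, so α_err = S_1/S_0.
  S_0^{−1} = 9^{−1} = 5 (mod 11), so α_err = 2·5 = 10 ≡ 10 = α_5. Error position i = 5.
  Consistency check: S_2/S_1 = 9·6 = 54 ≡ 10 = α_err ✓ (single-error assumption holds).
Step 4: error magnitude e = S_0/v_5 = S_0·∏_{j≠5}(α_5 − α_j) = 9·10 = 90 ≡ 2 (mod 11).
Step 5: correct position 5: c_5 = r_5 − e = 7 − 2 ≡ 5 (mod 11). Hence c = [10, 7, 6, 9, 5].
  Check: interpolating c through the α_i gives m(x) = 2 + 8·x (degree < 2) with m(α_i) = c_i for every i, so c is indeed a codeword.


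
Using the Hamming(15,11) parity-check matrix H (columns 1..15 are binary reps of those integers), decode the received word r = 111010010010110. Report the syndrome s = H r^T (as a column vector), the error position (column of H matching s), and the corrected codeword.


s = (0, 1, 0, 1)^T, error position = 5, corrected codeword c = 111000010010110

Compute s = H r^T mod 2 one row at a time:
  s_1 = 1 + 0 + 0 + 1 + 0 + 1 + 1 + 0 = 4 ≡ 0 (mod 2).
  s_2 = 0 + 1 + 0 + 0 + 0 + 1 + 1 + 0 = 3 ≡ 1 (mod 2).
  s_3 = 1 + 1 + 0 + 0 + 0 + 1 + 1 + 0 = 4 ≡ 0 (mod 2).
  s_4 = 1 + 1 + 1 + 0 + 0 + 1 + 1 + 0 = 5 ≡ 1 (mod 2).
s = (0, 1, 0, 1)^T — this equals column 5 of H (binary 0101), so error is at position 5.
Correct: flip bit 5 of r = 111010010010110 to get c = 111000010010110.


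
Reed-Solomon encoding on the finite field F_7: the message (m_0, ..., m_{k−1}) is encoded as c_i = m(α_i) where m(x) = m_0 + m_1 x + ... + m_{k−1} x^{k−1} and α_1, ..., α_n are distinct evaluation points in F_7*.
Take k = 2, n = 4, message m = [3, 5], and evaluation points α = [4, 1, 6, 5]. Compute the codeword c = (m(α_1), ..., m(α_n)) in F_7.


c = [2, 1, 5, 0]

Message polynomial: m(x) = 3 + 5·x (mod 7).
For each evaluation point α_i, compute m(α_i) mod 7:
  α_1 = 4: Horner steps 5 → 2, so m(4) = 2.
  α_2 = 1: Horner steps 5 → 1, so m(1) = 1.
  α_3 = 6: Horner steps 5 → 5, so m(6) = 5.
  α_4 = 5: Horner steps 5 → 0, so m(5) = 0.
Codeword c = [2, 1, 5, 0] ∈ F_7^4.


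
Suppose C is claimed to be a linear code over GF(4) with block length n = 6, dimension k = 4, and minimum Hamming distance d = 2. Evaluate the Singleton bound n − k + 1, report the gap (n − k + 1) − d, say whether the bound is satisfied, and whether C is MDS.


Singleton RHS = n − k + 1 = 3, slack = 1, bound satisfied, not MDS.

Singleton bound: d ≤ n − k + 1.
Here n = 6, k = 4, so n − k + 1 = 3.
Given d = 2, check d ≤ 3: YES.
Slack = (n − k + 1) − d = 1.
The code is NOT MDS (slack = 1 > 0).
Description: the claimed parameters are [6, 4, 2]_4; such a code would be non-MDS.


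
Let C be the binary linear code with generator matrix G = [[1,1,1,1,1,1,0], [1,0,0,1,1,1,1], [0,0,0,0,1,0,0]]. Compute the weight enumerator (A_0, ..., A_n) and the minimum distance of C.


Weight distribution: A_0 = 1, A_1 = 1, A_3 = 1, A_4 = 2, A_5 = 2, A_6 = 1. Minimum distance d = 1.

Enumerate all 2^3 = 8 messages m ∈ F_2^3.
For each, compute codeword c = mG in F_2^7, then tally its weight.
  m = 000 → c = 0000000, weight = 0.
  m = 100 → c = 1111110, weight = 6.
  m = 010 → c = 1001111, weight = 5.
  m = 110 → c = 0110001, weight = 3.
  m = 001 → c = 0000100, weight = 1.
  m = 101 → c = 1111010, weight = 5.
  m = 011 → c = 1001011, weight = 4.
  m = 111 → c = 0110101, weight = 4.
Tally weights:
  weight 0: 1 codewords.
  weight 1: 1 codewords.
  weight 3: 1 codewords.
  weight 4: 2 codewords.
  weight 5: 2 codewords.
  weight 6: 1 codewords.
Minimum distance d = smallest w > 0 with A_w > 0 = 1.
Sanity: Σ A_w = 8 = 2^3 = 8 ✓.


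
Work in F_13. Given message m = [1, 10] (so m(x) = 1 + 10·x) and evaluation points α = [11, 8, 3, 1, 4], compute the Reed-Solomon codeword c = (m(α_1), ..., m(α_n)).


c = [7, 3, 5, 11, 2]

Message polynomial: m(x) = 1 + 10·x (mod 13).
For each evaluation point α_i, compute m(α_i) mod 13:
  α_1 = 11: Horner steps 10 → 7, so m(11) = 7.
  α_2 = 8: Horner steps 10 → 3, so m(8) = 3.
  α_3 = 3: Horner steps 10 → 5, so m(3) = 5.
  α_4 = 1: Horner steps 10 → 11, so m(1) = 11.
  α_5 = 4: Horner steps 10 → 2, so m(4) = 2.
Codeword c = [7, 3, 5, 11, 2] ∈ F_13^5.


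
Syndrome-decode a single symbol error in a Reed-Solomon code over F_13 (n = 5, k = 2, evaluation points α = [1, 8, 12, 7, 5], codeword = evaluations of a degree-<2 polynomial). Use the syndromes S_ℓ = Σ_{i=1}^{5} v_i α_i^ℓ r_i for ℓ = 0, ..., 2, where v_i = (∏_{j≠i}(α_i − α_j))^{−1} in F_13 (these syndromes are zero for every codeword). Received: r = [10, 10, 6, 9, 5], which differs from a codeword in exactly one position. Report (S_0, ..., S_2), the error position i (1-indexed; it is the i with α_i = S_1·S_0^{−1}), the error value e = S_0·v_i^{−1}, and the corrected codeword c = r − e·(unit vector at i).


S = (11, 10, 2), error at position 2, error magnitude e = 12, c = [10, 11, 6, 9, 5].

Step 1: column multipliers v_i = (∏_{j≠i}(α_i − α_j))^{−1} mod 13.
  i = 1 (α = 1): (1−8)(1−12)(1−7)(1−5) = (−7)·(−11)·(−6)·(−4) = 1848 ≡ 2, so v_1 = 2^{−1} = 7 (mod 13).
  i = 2 (α = 8): (8−1)(8−12)(8−7)(8−5) = 7·(−4)·1·3 = −84 ≡ 7, so v_2 = 7^{−1} = 2 (mod 13).
  i = 3 (α = 12): (12−1)(12−8)(12−7)(12−5) = 11·4·5·7 = 1540 ≡ 6, so v_3 = 6^{−1} = 11 (mod 13).
  i = 4 (α = 7): (7−1)(7−8)(7−12)(7−5) = 6·(−1)·(−5)·2 = 60 ≡ 8, so v_4 = 8^{−1} = 5 (mod 13).
  i = 5 (α = 5): (5−1)(5−8)(5−12)(5−7) = 4·(−3)·(−7)·(−2) = −168 ≡ 1, so v_5 = 1^{−1} = 1 (mod 13).
  v = [7, 2, 11, 5, 1].
Step 2: syndromes of r = [10, 10, 6, 9, 5] (all sums mod 13).
  S_0 = Σ v_i r_i = 7·10 + 2·10 + 11·6 + 5·9 + 1·5 = 206 ≡ 11.
  S_1 = Σ v_i α_i r_i = 7·1·10 + 2·8·10 + 11·12·6 + 5·7·9 + 1·5·5 = 1362 ≡ 10.
  α_i^2 mod 13 = [1, 12, 1, 10, 12].
  S_2 = Σ v_i α_i^2 r_i = 7·1·10 + 2·12·10 + 11·1·6 + 5·10·9 + 1·12·5 = 886 ≡ 2.
  S = (11, 10, 2) ≠ 0, so r is not a codeword (an error is present).
Step 3: locate the error. For a single error e at position i, S_ℓ = v_i·e·α_i^ℓ, so α_err = S_1/S_0.
  S_0^{−1} = 11^{−1} = 6 (mod 13), so α_err = 10·6 = 60 ≡ 8 = α_2. Error position i = 2.
  Consistency check: S_2/S_1 = 2·4 = 8 ≡ 8 = α_err ✓ (single-error assumption holds).
Step 4: error magnitude e = S_0/v_2 = S_0·∏_{j≠2}(α_2 − α_j) = 11·7 = 77 ≡ 12 (mod 13).
Step 5: correct position 2: c_2 = r_2 − e = 10 − 12 ≡ 11 (mod 13). Hence c = [10, 11, 6, 9, 5].
  Check: interpolating c through the α_i gives m(x) = 8 + 2·x (degree < 2) with m(α_i) = c_i for every i, so c is indeed a codeword.


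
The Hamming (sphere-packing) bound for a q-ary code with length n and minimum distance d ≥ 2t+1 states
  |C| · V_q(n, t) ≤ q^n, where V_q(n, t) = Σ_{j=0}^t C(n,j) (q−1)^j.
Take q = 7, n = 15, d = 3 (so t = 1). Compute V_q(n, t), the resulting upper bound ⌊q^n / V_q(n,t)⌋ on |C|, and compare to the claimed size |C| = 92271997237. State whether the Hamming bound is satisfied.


V_q(n, t) = 91, q^n = 4747561509943, Hamming bound = 52171005603, |C| = 92271997237 > bound (violated).

Step 1: Compute V_q(n, t) = Σ_{j=0}^1 C(n, j) (q−1)^j.
  j = 0: C(15,0)·(6)^0 = 1·1 = 1.
  j = 1: C(15,1)·(6)^1 = 15·6 = 90.
  V_q(n, t) = 1 + 90 = 91.
Step 2: q^n = 7^15 = 4747561509943.
Step 3: Hamming bound ⌊q^n / V_q(n,t)⌋ = ⌊4747561509943/91⌋ = 52171005603.
Step 4: Compare |C| = 92271997237 to 52171005603: violated.
The claimed |C| lies above the Hamming bound, so no 7-ary code of length 15 with d ≥ 3 can have 92271997237 codewords.


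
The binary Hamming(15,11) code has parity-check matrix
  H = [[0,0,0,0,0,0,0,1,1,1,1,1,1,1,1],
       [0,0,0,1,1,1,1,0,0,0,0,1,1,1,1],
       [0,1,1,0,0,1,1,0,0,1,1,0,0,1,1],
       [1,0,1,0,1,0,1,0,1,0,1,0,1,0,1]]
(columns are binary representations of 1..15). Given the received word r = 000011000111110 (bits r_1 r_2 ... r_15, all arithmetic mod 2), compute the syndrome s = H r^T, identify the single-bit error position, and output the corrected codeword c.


s = (1, 1, 0, 1)^T, error position = 13, corrected codeword c = 000011000111010

Compute s = H r^T mod 2 one row at a time:
  s_1 = 0 + 0 + 1 + 1 + 1 + 1 + 1 + 0 = 5 ≡ 1 (mod 2).
  s_2 = 0 + 1 + 1 + 0 + 1 + 1 + 1 + 0 = 5 ≡ 1 (mod 2).
  s_3 = 0 + 0 + 1 + 0 + 1 + 1 + 1 + 0 = 4 ≡ 0 (mod 2).
  s_4 = 0 + 0 + 1 + 0 + 0 + 1 + 1 + 0 = 3 ≡ 1 (mod 2).
s = (1, 1, 0, 1)^T — this equals column 13 of H (binary 1101), so error is at position 13.
Correct: flip bit 13 of r = 000011000111110 to get c = 000011000111010.


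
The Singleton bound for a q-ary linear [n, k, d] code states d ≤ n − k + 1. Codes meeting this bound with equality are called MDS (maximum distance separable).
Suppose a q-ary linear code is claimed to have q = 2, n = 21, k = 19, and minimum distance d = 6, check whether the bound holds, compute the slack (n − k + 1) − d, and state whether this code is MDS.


Singleton RHS = n − k + 1 = 3, slack = -3, bound violated (no such code; not MDS).

Singleton bound: d ≤ n − k + 1.
Here n = 21, k = 19, so n − k + 1 = 3.
Given d = 6, check d ≤ 3: NO.
Slack = (n − k + 1) − d = -3.
The slack is negative: d = 6 exceeds n − k + 1 = 3 by 3, so the Singleton bound is violated and no linear [21, 19, 6]_2 code can exist. In particular it is not MDS (MDS requires d = n − k + 1 exactly).
Description: the claimed parameters are [21, 19, 6]_2; such a code would be impossible (violates the Singleton bound).


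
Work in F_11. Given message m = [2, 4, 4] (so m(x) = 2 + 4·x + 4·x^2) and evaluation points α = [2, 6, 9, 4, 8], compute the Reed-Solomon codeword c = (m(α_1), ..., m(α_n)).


c = [4, 5, 10, 5, 4]

Message polynomial: m(x) = 2 + 4·x + 4·x^2 (mod 11).
For each evaluation point α_i, compute m(α_i) mod 11:
  α_1 = 2: Horner steps 4 → 1 → 4, so m(2) = 4.
  α_2 = 6: Horner steps 4 → 6 → 5, so m(6) = 5.
  α_3 = 9: Horner steps 4 → 7 → 10, so m(9) = 10.
  α_4 = 4: Horner steps 4 → 9 → 5, so m(4) = 5.
  α_5 = 8: Horner steps 4 → 3 → 4, so m(8) = 4.
Codeword c = [4, 5, 10, 5, 4] ∈ F_11^5.


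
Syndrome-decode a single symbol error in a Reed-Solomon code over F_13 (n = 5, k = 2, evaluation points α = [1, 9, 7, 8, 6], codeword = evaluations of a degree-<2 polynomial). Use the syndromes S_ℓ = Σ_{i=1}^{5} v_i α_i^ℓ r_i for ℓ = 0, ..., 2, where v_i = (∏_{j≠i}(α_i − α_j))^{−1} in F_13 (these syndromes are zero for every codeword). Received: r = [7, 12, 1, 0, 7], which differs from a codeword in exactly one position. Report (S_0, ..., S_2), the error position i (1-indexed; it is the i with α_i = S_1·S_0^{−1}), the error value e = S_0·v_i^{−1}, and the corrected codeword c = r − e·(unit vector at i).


S = (2, 12, 7), error at position 5, error magnitude e = 5, c = [7, 12, 1, 0, 2].

Step 1: column multipliers v_i = (∏_{j≠i}(α_i − α_j))^{−1} mod 13.
  i = 1 (α = 1): (1−9)(1−7)(1−8)(1−6) = (−8)·(−6)·(−7)·(−5) = 1680 ≡ 3, so v_1 = 3^{−1} = 9 (mod 13).
  i = 2 (α = 9): (9−1)(9−7)(9−8)(9−6) = 8·2·1·3 = 48 ≡ 9, so v_2 = 9^{−1} = 3 (mod 13).
  i = 3 (α = 7): (7−1)(7−9)(7−8)(7−6) = 6·(−2)·(−1)·1 = 12 ≡ 12, so v_3 = 12^{−1} = 12 (mod 13).
  i = 4 (α = 8): (8−1)(8−9)(8−7)(8−6) = 7·(−1)·1·2 = −14 ≡ 12, so v_4 = 12^{−1} = 12 (mod 13).
  i = 5 (α = 6): (6−1)(6−9)(6−7)(6−8) = 5·(−3)·(−1)·(−2) = −30 ≡ 9, so v_5 = 9^{−1} = 3 (mod 13).
  v = [9, 3, 12, 12, 3].
Step 2: syndromes of r = [7, 12, 1, 0, 7] (all sums mod 13).
  S_0 = Σ v_i r_i = 9·7 + 3·12 + 12·1 + 12·0 + 3·7 = 132 ≡ 2.
  S_1 = Σ v_i α_i r_i = 9·1·7 + 3·9·12 + 12·7·1 + 12·8·0 + 3·6·7 = 597 ≡ 12.
  α_i^2 mod 13 = [1, 3, 10, 12, 10].
  S_2 = Σ v_i α_i^2 r_i = 9·1·7 + 3·3·12 + 12·10·1 + 12·12·0 + 3·10·7 = 501 ≡ 7.
  S = (2, 12, 7) ≠ 0, so r is not a codeword (an error is present).
Step 3: locate the error. For a single error e at position i, S_ℓ = v_i·e·α_i^ℓ, so α_err = S_1/S_0.
  S_0^{−1} = 2^{−1} = 7 (mod 13), so α_err = 12·7 = 84 ≡ 6 = α_5. Error position i = 5.
  Consistency check: S_2/S_1 = 7·12 = 84 ≡ 6 = α_err ✓ (single-error assumption holds).
Step 4: error magnitude e = S_0/v_5 = S_0·∏_{j≠5}(α_5 − α_j) = 2·9 = 18 ≡ 5 (mod 13).
Step 5: correct position 5: c_5 = r_5 − e = 7 − 5 ≡ 2 (mod 13). Hence c = [7, 12, 1, 0, 2].
  Check: interpolating c through the α_i gives m(x) = 8 + 12·x (degree < 2) with m(α_i) = c_i for every i, so c is indeed a codeword.


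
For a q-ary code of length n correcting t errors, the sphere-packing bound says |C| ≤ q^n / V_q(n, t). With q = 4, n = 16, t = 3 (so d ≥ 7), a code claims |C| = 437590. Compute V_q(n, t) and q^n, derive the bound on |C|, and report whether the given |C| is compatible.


V_q(n, t) = 16249, q^n = 4294967296, Hamming bound = 264321, |C| = 437590 > bound (violated).

Step 1: Compute V_q(n, t) = Σ_{j=0}^3 C(n, j) (q−1)^j.
  j = 0: C(16,0)·(3)^0 = 1·1 = 1.
  j = 1: C(16,1)·(3)^1 = 16·3 = 48.
  j = 2: C(16,2)·(3)^2 = 120·9 = 1080.
  j = 3: C(16,3)·(3)^3 = 560·27 = 15120.
  V_q(n, t) = 1 + 48 + 1080 + 15120 = 16249.
Step 2: q^n = 4^16 = 4294967296.
Step 3: Hamming bound ⌊q^n / V_q(n,t)⌋ = ⌊4294967296/16249⌋ = 264321.
Step 4: Compare |C| = 437590 to 264321: violated.
The claimed |C| lies above the Hamming bound, so no 4-ary code of length 16 with d ≥ 7 can have 437590 codewords.


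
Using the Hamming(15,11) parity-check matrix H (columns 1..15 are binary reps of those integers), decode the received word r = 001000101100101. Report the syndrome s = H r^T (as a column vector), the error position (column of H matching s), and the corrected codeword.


s = (0, 1, 0, 1)^T, error position = 5, corrected codeword c = 001010101100101

Compute s = H r^T mod 2 one row at a time:
  s_1 = 0 + 1 + 1 + 0 + 0 + 1 + 0 + 1 = 4 ≡ 0 (mod 2).
  s_2 = 0 + 0 + 0 + 1 + 0 + 1 + 0 + 1 = 3 ≡ 1 (mod 2).
  s_3 = 0 + 1 + 0 + 1 + 1 + 0 + 0 + 1 = 4 ≡ 0 (mod 2).
  s_4 = 0 + 1 + 0 + 1 + 1 + 0 + 1 + 1 = 5 ≡ 1 (mod 2).
s = (0, 1, 0, 1)^T — this equals column 5 of H (binary 0101), so error is at position 5.
Correct: flip bit 5 of r = 001000101100101 to get c = 001010101100101.


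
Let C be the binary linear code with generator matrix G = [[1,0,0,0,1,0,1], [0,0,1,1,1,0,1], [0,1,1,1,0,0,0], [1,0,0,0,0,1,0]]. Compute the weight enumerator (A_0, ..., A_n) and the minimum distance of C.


Weight distribution: A_0 = 1, A_2 = 3, A_3 = 6, A_4 = 1, A_5 = 2, A_6 = 3. Minimum distance d = 2.

Enumerate all 2^4 = 16 messages m ∈ F_2^4.
For each, compute codeword c = mG in F_2^7, then tally its weight.
  m = 0000 → c = 0000000, weight = 0.
  m = 1000 → c = 1000101, weight = 3.
  m = 0100 → c = 0011101, weight = 4.
  m = 1100 → c = 1011000, weight = 3.
  m = 0010 → c = 0111000, weight = 3.
  m = 1010 → c = 1111101, weight = 6.
  m = 0110 → c = 0100101, weight = 3.
  m = 1110 → c = 1100000, weight = 2.
  m = 0001 → c = 1000010, weight = 2.
  m = 1001 → c = 0000111, weight = 3.
  m = 0101 → c = 1011111, weight = 6.
  m = 1101 → c = 0011010, weight = 3.
  m = 0011 → c = 1111010, weight = 5.
  m = 1011 → c = 0111111, weight = 6.
  m = 0111 → c = 1100111, weight = 5.
  m = 1111 → c = 0100010, weight = 2.
Tally weights:
  weight 0: 1 codewords.
  weight 2: 3 codewords.
  weight 3: 6 codewords.
  weight 4: 1 codewords.
  weight 5: 2 codewords.
  weight 6: 3 codewords.
Minimum distance d = smallest w > 0 with A_w > 0 = 2.
Sanity: Σ A_w = 16 = 2^4 = 16 ✓.


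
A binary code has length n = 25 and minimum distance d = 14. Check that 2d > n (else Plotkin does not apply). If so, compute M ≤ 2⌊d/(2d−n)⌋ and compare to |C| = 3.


Plotkin bound M ≤ 8; given |C| = 3 ≤ bound (satisfied).

Check applicability: 2d = 28, n = 25.
2d − n = 3 > 0, so Plotkin applies.
Compute d/(2d−n) = 14/3 ≈ 4.6667.
⌊d/(2d−n)⌋ = 4.
Plotkin bound: M ≤ 2·4 = 8.
Given |C| = 3, check: satisfied.
This |C| is below the Plotkin bound.


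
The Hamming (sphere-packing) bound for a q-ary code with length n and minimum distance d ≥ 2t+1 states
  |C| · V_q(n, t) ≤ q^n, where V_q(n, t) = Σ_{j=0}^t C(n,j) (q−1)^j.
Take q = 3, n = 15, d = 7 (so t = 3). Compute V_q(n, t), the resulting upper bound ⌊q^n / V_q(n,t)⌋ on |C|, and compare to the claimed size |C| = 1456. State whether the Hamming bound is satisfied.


V_q(n, t) = 4091, q^n = 14348907, Hamming bound = 3507, |C| = 1456 ≤ bound (satisfied).

Step 1: Compute V_q(n, t) = Σ_{j=0}^3 C(n, j) (q−1)^j.
  j = 0: C(15,0)·(2)^0 = 1·1 = 1.
  j = 1: C(15,1)·(2)^1 = 15·2 = 30.
  j = 2: C(15,2)·(2)^2 = 105·4 = 420.
  j = 3: C(15,3)·(2)^3 = 455·8 = 3640.
  V_q(n, t) = 1 + 30 + 420 + 3640 = 4091.
Step 2: q^n = 3^15 = 14348907.
Step 3: Hamming bound ⌊q^n / V_q(n,t)⌋ = ⌊14348907/4091⌋ = 3507.
Step 4: Compare |C| = 1456 to 3507: satisfied.
The claimed |C| lies below the Hamming bound.


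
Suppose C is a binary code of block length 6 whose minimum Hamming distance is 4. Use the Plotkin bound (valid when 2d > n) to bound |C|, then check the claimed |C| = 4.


Plotkin bound M ≤ 4; given |C| = 4 ≤ bound (satisfied).

Check applicability: 2d = 8, n = 6.
2d − n = 2 > 0, so Plotkin applies.
Compute d/(2d−n) = 4/2 ≈ 2.0000.
⌊d/(2d−n)⌋ = 2.
Plotkin bound: M ≤ 2·2 = 4.
Given |C| = 4, check: satisfied.
This |C| is at the Plotkin bound.
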